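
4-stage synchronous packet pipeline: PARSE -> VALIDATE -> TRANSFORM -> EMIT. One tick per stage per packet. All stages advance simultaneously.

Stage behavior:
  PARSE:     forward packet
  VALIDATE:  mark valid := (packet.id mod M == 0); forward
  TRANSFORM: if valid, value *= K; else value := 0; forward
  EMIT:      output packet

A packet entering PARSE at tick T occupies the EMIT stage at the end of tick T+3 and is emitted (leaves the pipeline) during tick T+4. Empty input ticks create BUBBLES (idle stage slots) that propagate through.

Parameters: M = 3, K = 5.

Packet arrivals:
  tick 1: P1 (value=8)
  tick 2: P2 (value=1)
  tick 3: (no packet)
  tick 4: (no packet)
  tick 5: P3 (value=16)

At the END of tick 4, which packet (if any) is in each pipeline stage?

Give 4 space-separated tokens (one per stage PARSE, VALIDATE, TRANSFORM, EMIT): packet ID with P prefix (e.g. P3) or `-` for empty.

Answer: - - P2 P1

Derivation:
Tick 1: [PARSE:P1(v=8,ok=F), VALIDATE:-, TRANSFORM:-, EMIT:-] out:-; in:P1
Tick 2: [PARSE:P2(v=1,ok=F), VALIDATE:P1(v=8,ok=F), TRANSFORM:-, EMIT:-] out:-; in:P2
Tick 3: [PARSE:-, VALIDATE:P2(v=1,ok=F), TRANSFORM:P1(v=0,ok=F), EMIT:-] out:-; in:-
Tick 4: [PARSE:-, VALIDATE:-, TRANSFORM:P2(v=0,ok=F), EMIT:P1(v=0,ok=F)] out:-; in:-
At end of tick 4: ['-', '-', 'P2', 'P1']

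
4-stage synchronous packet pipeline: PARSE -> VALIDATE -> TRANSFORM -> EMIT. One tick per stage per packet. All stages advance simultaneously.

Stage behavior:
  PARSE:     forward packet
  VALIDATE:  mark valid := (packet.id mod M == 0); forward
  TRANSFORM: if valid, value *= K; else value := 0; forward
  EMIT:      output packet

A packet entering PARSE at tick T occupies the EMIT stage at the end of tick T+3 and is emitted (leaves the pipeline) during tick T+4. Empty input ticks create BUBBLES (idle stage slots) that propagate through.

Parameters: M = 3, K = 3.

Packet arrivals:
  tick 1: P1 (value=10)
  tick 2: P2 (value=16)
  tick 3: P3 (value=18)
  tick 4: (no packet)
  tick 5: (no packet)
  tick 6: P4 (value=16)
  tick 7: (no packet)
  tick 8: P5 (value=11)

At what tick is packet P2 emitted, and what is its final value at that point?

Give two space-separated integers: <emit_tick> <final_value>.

Tick 1: [PARSE:P1(v=10,ok=F), VALIDATE:-, TRANSFORM:-, EMIT:-] out:-; in:P1
Tick 2: [PARSE:P2(v=16,ok=F), VALIDATE:P1(v=10,ok=F), TRANSFORM:-, EMIT:-] out:-; in:P2
Tick 3: [PARSE:P3(v=18,ok=F), VALIDATE:P2(v=16,ok=F), TRANSFORM:P1(v=0,ok=F), EMIT:-] out:-; in:P3
Tick 4: [PARSE:-, VALIDATE:P3(v=18,ok=T), TRANSFORM:P2(v=0,ok=F), EMIT:P1(v=0,ok=F)] out:-; in:-
Tick 5: [PARSE:-, VALIDATE:-, TRANSFORM:P3(v=54,ok=T), EMIT:P2(v=0,ok=F)] out:P1(v=0); in:-
Tick 6: [PARSE:P4(v=16,ok=F), VALIDATE:-, TRANSFORM:-, EMIT:P3(v=54,ok=T)] out:P2(v=0); in:P4
Tick 7: [PARSE:-, VALIDATE:P4(v=16,ok=F), TRANSFORM:-, EMIT:-] out:P3(v=54); in:-
Tick 8: [PARSE:P5(v=11,ok=F), VALIDATE:-, TRANSFORM:P4(v=0,ok=F), EMIT:-] out:-; in:P5
Tick 9: [PARSE:-, VALIDATE:P5(v=11,ok=F), TRANSFORM:-, EMIT:P4(v=0,ok=F)] out:-; in:-
Tick 10: [PARSE:-, VALIDATE:-, TRANSFORM:P5(v=0,ok=F), EMIT:-] out:P4(v=0); in:-
Tick 11: [PARSE:-, VALIDATE:-, TRANSFORM:-, EMIT:P5(v=0,ok=F)] out:-; in:-
Tick 12: [PARSE:-, VALIDATE:-, TRANSFORM:-, EMIT:-] out:P5(v=0); in:-
P2: arrives tick 2, valid=False (id=2, id%3=2), emit tick 6, final value 0

Answer: 6 0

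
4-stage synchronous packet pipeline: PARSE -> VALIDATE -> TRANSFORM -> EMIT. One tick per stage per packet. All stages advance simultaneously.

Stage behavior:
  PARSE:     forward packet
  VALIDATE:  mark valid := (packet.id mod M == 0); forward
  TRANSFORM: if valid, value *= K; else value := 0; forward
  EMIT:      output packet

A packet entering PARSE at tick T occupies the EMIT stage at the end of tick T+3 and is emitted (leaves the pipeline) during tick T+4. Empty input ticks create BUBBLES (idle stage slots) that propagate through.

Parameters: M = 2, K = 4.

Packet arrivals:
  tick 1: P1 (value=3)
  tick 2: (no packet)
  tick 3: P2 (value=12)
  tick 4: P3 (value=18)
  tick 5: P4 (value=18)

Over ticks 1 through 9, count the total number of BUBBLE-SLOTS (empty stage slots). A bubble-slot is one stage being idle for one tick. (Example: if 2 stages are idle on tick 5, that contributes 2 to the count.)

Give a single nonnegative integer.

Tick 1: [PARSE:P1(v=3,ok=F), VALIDATE:-, TRANSFORM:-, EMIT:-] out:-; bubbles=3
Tick 2: [PARSE:-, VALIDATE:P1(v=3,ok=F), TRANSFORM:-, EMIT:-] out:-; bubbles=3
Tick 3: [PARSE:P2(v=12,ok=F), VALIDATE:-, TRANSFORM:P1(v=0,ok=F), EMIT:-] out:-; bubbles=2
Tick 4: [PARSE:P3(v=18,ok=F), VALIDATE:P2(v=12,ok=T), TRANSFORM:-, EMIT:P1(v=0,ok=F)] out:-; bubbles=1
Tick 5: [PARSE:P4(v=18,ok=F), VALIDATE:P3(v=18,ok=F), TRANSFORM:P2(v=48,ok=T), EMIT:-] out:P1(v=0); bubbles=1
Tick 6: [PARSE:-, VALIDATE:P4(v=18,ok=T), TRANSFORM:P3(v=0,ok=F), EMIT:P2(v=48,ok=T)] out:-; bubbles=1
Tick 7: [PARSE:-, VALIDATE:-, TRANSFORM:P4(v=72,ok=T), EMIT:P3(v=0,ok=F)] out:P2(v=48); bubbles=2
Tick 8: [PARSE:-, VALIDATE:-, TRANSFORM:-, EMIT:P4(v=72,ok=T)] out:P3(v=0); bubbles=3
Tick 9: [PARSE:-, VALIDATE:-, TRANSFORM:-, EMIT:-] out:P4(v=72); bubbles=4
Total bubble-slots: 20

Answer: 20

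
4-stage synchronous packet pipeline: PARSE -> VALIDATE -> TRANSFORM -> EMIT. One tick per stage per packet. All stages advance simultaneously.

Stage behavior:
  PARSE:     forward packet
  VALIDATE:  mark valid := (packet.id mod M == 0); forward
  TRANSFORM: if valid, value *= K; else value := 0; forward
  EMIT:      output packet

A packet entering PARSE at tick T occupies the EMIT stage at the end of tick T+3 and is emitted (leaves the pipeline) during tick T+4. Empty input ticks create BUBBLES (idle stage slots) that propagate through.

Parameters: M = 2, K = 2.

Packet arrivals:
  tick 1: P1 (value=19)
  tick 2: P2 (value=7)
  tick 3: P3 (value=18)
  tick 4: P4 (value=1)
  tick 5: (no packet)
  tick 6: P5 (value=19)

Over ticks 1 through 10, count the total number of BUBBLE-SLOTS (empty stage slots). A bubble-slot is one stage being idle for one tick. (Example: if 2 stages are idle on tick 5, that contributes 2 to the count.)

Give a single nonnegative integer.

Tick 1: [PARSE:P1(v=19,ok=F), VALIDATE:-, TRANSFORM:-, EMIT:-] out:-; bubbles=3
Tick 2: [PARSE:P2(v=7,ok=F), VALIDATE:P1(v=19,ok=F), TRANSFORM:-, EMIT:-] out:-; bubbles=2
Tick 3: [PARSE:P3(v=18,ok=F), VALIDATE:P2(v=7,ok=T), TRANSFORM:P1(v=0,ok=F), EMIT:-] out:-; bubbles=1
Tick 4: [PARSE:P4(v=1,ok=F), VALIDATE:P3(v=18,ok=F), TRANSFORM:P2(v=14,ok=T), EMIT:P1(v=0,ok=F)] out:-; bubbles=0
Tick 5: [PARSE:-, VALIDATE:P4(v=1,ok=T), TRANSFORM:P3(v=0,ok=F), EMIT:P2(v=14,ok=T)] out:P1(v=0); bubbles=1
Tick 6: [PARSE:P5(v=19,ok=F), VALIDATE:-, TRANSFORM:P4(v=2,ok=T), EMIT:P3(v=0,ok=F)] out:P2(v=14); bubbles=1
Tick 7: [PARSE:-, VALIDATE:P5(v=19,ok=F), TRANSFORM:-, EMIT:P4(v=2,ok=T)] out:P3(v=0); bubbles=2
Tick 8: [PARSE:-, VALIDATE:-, TRANSFORM:P5(v=0,ok=F), EMIT:-] out:P4(v=2); bubbles=3
Tick 9: [PARSE:-, VALIDATE:-, TRANSFORM:-, EMIT:P5(v=0,ok=F)] out:-; bubbles=3
Tick 10: [PARSE:-, VALIDATE:-, TRANSFORM:-, EMIT:-] out:P5(v=0); bubbles=4
Total bubble-slots: 20

Answer: 20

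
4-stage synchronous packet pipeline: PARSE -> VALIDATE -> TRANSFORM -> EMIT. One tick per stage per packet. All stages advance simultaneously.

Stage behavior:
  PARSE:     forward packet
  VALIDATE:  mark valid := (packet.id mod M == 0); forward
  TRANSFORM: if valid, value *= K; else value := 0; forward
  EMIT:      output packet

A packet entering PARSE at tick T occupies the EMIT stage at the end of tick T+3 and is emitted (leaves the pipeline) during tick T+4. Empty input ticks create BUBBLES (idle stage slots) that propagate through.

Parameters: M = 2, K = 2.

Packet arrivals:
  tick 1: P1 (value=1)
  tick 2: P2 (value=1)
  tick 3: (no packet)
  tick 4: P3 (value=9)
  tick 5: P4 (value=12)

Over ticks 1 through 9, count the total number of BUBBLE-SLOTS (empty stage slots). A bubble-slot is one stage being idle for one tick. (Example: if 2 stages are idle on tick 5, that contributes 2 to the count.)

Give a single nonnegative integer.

Tick 1: [PARSE:P1(v=1,ok=F), VALIDATE:-, TRANSFORM:-, EMIT:-] out:-; bubbles=3
Tick 2: [PARSE:P2(v=1,ok=F), VALIDATE:P1(v=1,ok=F), TRANSFORM:-, EMIT:-] out:-; bubbles=2
Tick 3: [PARSE:-, VALIDATE:P2(v=1,ok=T), TRANSFORM:P1(v=0,ok=F), EMIT:-] out:-; bubbles=2
Tick 4: [PARSE:P3(v=9,ok=F), VALIDATE:-, TRANSFORM:P2(v=2,ok=T), EMIT:P1(v=0,ok=F)] out:-; bubbles=1
Tick 5: [PARSE:P4(v=12,ok=F), VALIDATE:P3(v=9,ok=F), TRANSFORM:-, EMIT:P2(v=2,ok=T)] out:P1(v=0); bubbles=1
Tick 6: [PARSE:-, VALIDATE:P4(v=12,ok=T), TRANSFORM:P3(v=0,ok=F), EMIT:-] out:P2(v=2); bubbles=2
Tick 7: [PARSE:-, VALIDATE:-, TRANSFORM:P4(v=24,ok=T), EMIT:P3(v=0,ok=F)] out:-; bubbles=2
Tick 8: [PARSE:-, VALIDATE:-, TRANSFORM:-, EMIT:P4(v=24,ok=T)] out:P3(v=0); bubbles=3
Tick 9: [PARSE:-, VALIDATE:-, TRANSFORM:-, EMIT:-] out:P4(v=24); bubbles=4
Total bubble-slots: 20

Answer: 20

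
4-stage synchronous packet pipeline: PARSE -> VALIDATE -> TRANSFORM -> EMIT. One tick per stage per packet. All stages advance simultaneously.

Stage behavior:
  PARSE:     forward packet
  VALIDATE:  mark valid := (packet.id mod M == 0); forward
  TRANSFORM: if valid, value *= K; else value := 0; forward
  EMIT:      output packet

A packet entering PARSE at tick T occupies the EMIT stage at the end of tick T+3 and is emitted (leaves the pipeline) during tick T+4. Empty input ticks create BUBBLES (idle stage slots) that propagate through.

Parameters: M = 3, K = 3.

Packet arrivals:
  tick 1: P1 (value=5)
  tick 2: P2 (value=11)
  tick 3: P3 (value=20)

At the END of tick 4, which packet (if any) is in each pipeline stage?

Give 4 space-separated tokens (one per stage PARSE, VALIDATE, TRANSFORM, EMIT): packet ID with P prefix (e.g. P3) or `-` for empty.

Tick 1: [PARSE:P1(v=5,ok=F), VALIDATE:-, TRANSFORM:-, EMIT:-] out:-; in:P1
Tick 2: [PARSE:P2(v=11,ok=F), VALIDATE:P1(v=5,ok=F), TRANSFORM:-, EMIT:-] out:-; in:P2
Tick 3: [PARSE:P3(v=20,ok=F), VALIDATE:P2(v=11,ok=F), TRANSFORM:P1(v=0,ok=F), EMIT:-] out:-; in:P3
Tick 4: [PARSE:-, VALIDATE:P3(v=20,ok=T), TRANSFORM:P2(v=0,ok=F), EMIT:P1(v=0,ok=F)] out:-; in:-
At end of tick 4: ['-', 'P3', 'P2', 'P1']

Answer: - P3 P2 P1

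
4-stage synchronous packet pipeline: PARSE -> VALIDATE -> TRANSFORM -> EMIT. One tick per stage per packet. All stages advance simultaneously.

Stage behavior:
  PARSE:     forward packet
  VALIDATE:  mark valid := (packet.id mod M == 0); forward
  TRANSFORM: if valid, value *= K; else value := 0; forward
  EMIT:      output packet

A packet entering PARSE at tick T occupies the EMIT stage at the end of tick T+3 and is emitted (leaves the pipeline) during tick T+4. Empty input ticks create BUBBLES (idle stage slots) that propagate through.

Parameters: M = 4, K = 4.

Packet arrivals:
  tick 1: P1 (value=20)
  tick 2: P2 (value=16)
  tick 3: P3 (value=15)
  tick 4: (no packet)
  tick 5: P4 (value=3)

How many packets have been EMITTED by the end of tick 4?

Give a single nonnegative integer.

Tick 1: [PARSE:P1(v=20,ok=F), VALIDATE:-, TRANSFORM:-, EMIT:-] out:-; in:P1
Tick 2: [PARSE:P2(v=16,ok=F), VALIDATE:P1(v=20,ok=F), TRANSFORM:-, EMIT:-] out:-; in:P2
Tick 3: [PARSE:P3(v=15,ok=F), VALIDATE:P2(v=16,ok=F), TRANSFORM:P1(v=0,ok=F), EMIT:-] out:-; in:P3
Tick 4: [PARSE:-, VALIDATE:P3(v=15,ok=F), TRANSFORM:P2(v=0,ok=F), EMIT:P1(v=0,ok=F)] out:-; in:-
Emitted by tick 4: []

Answer: 0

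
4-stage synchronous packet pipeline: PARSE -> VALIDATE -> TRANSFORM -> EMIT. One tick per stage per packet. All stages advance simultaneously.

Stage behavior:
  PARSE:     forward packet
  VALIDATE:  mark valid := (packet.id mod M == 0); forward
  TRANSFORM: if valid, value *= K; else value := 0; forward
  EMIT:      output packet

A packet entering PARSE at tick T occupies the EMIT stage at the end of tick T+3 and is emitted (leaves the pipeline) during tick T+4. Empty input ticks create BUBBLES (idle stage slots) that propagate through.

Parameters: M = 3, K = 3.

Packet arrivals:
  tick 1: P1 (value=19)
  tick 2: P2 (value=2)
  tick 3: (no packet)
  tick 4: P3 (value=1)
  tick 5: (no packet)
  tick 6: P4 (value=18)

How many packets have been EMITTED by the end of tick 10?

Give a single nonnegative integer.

Tick 1: [PARSE:P1(v=19,ok=F), VALIDATE:-, TRANSFORM:-, EMIT:-] out:-; in:P1
Tick 2: [PARSE:P2(v=2,ok=F), VALIDATE:P1(v=19,ok=F), TRANSFORM:-, EMIT:-] out:-; in:P2
Tick 3: [PARSE:-, VALIDATE:P2(v=2,ok=F), TRANSFORM:P1(v=0,ok=F), EMIT:-] out:-; in:-
Tick 4: [PARSE:P3(v=1,ok=F), VALIDATE:-, TRANSFORM:P2(v=0,ok=F), EMIT:P1(v=0,ok=F)] out:-; in:P3
Tick 5: [PARSE:-, VALIDATE:P3(v=1,ok=T), TRANSFORM:-, EMIT:P2(v=0,ok=F)] out:P1(v=0); in:-
Tick 6: [PARSE:P4(v=18,ok=F), VALIDATE:-, TRANSFORM:P3(v=3,ok=T), EMIT:-] out:P2(v=0); in:P4
Tick 7: [PARSE:-, VALIDATE:P4(v=18,ok=F), TRANSFORM:-, EMIT:P3(v=3,ok=T)] out:-; in:-
Tick 8: [PARSE:-, VALIDATE:-, TRANSFORM:P4(v=0,ok=F), EMIT:-] out:P3(v=3); in:-
Tick 9: [PARSE:-, VALIDATE:-, TRANSFORM:-, EMIT:P4(v=0,ok=F)] out:-; in:-
Tick 10: [PARSE:-, VALIDATE:-, TRANSFORM:-, EMIT:-] out:P4(v=0); in:-
Emitted by tick 10: ['P1', 'P2', 'P3', 'P4']

Answer: 4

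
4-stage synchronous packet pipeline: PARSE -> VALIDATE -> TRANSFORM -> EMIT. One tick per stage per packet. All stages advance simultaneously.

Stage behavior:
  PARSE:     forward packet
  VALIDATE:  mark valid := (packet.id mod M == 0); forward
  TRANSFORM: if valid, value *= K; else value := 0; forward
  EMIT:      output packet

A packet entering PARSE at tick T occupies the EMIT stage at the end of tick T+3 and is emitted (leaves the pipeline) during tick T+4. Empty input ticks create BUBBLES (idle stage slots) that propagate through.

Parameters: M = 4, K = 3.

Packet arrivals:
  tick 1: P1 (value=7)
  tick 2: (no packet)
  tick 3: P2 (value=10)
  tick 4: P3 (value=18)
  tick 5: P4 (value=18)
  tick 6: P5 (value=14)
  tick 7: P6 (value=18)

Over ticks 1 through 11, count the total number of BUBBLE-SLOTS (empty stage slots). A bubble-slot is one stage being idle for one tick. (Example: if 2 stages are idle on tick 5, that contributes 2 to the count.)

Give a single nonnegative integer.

Tick 1: [PARSE:P1(v=7,ok=F), VALIDATE:-, TRANSFORM:-, EMIT:-] out:-; bubbles=3
Tick 2: [PARSE:-, VALIDATE:P1(v=7,ok=F), TRANSFORM:-, EMIT:-] out:-; bubbles=3
Tick 3: [PARSE:P2(v=10,ok=F), VALIDATE:-, TRANSFORM:P1(v=0,ok=F), EMIT:-] out:-; bubbles=2
Tick 4: [PARSE:P3(v=18,ok=F), VALIDATE:P2(v=10,ok=F), TRANSFORM:-, EMIT:P1(v=0,ok=F)] out:-; bubbles=1
Tick 5: [PARSE:P4(v=18,ok=F), VALIDATE:P3(v=18,ok=F), TRANSFORM:P2(v=0,ok=F), EMIT:-] out:P1(v=0); bubbles=1
Tick 6: [PARSE:P5(v=14,ok=F), VALIDATE:P4(v=18,ok=T), TRANSFORM:P3(v=0,ok=F), EMIT:P2(v=0,ok=F)] out:-; bubbles=0
Tick 7: [PARSE:P6(v=18,ok=F), VALIDATE:P5(v=14,ok=F), TRANSFORM:P4(v=54,ok=T), EMIT:P3(v=0,ok=F)] out:P2(v=0); bubbles=0
Tick 8: [PARSE:-, VALIDATE:P6(v=18,ok=F), TRANSFORM:P5(v=0,ok=F), EMIT:P4(v=54,ok=T)] out:P3(v=0); bubbles=1
Tick 9: [PARSE:-, VALIDATE:-, TRANSFORM:P6(v=0,ok=F), EMIT:P5(v=0,ok=F)] out:P4(v=54); bubbles=2
Tick 10: [PARSE:-, VALIDATE:-, TRANSFORM:-, EMIT:P6(v=0,ok=F)] out:P5(v=0); bubbles=3
Tick 11: [PARSE:-, VALIDATE:-, TRANSFORM:-, EMIT:-] out:P6(v=0); bubbles=4
Total bubble-slots: 20

Answer: 20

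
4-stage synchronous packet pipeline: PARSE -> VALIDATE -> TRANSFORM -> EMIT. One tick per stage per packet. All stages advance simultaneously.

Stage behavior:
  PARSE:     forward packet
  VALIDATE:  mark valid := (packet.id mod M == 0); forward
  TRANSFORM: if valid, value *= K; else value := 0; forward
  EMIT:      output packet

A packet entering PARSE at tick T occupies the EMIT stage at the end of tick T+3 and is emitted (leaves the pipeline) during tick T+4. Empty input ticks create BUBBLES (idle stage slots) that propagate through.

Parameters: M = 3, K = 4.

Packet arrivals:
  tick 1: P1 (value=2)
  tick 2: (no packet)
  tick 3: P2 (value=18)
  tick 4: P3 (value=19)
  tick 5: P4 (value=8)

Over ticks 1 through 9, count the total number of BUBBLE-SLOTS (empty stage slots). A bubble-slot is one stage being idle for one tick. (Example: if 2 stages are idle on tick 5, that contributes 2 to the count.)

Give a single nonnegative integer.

Answer: 20

Derivation:
Tick 1: [PARSE:P1(v=2,ok=F), VALIDATE:-, TRANSFORM:-, EMIT:-] out:-; bubbles=3
Tick 2: [PARSE:-, VALIDATE:P1(v=2,ok=F), TRANSFORM:-, EMIT:-] out:-; bubbles=3
Tick 3: [PARSE:P2(v=18,ok=F), VALIDATE:-, TRANSFORM:P1(v=0,ok=F), EMIT:-] out:-; bubbles=2
Tick 4: [PARSE:P3(v=19,ok=F), VALIDATE:P2(v=18,ok=F), TRANSFORM:-, EMIT:P1(v=0,ok=F)] out:-; bubbles=1
Tick 5: [PARSE:P4(v=8,ok=F), VALIDATE:P3(v=19,ok=T), TRANSFORM:P2(v=0,ok=F), EMIT:-] out:P1(v=0); bubbles=1
Tick 6: [PARSE:-, VALIDATE:P4(v=8,ok=F), TRANSFORM:P3(v=76,ok=T), EMIT:P2(v=0,ok=F)] out:-; bubbles=1
Tick 7: [PARSE:-, VALIDATE:-, TRANSFORM:P4(v=0,ok=F), EMIT:P3(v=76,ok=T)] out:P2(v=0); bubbles=2
Tick 8: [PARSE:-, VALIDATE:-, TRANSFORM:-, EMIT:P4(v=0,ok=F)] out:P3(v=76); bubbles=3
Tick 9: [PARSE:-, VALIDATE:-, TRANSFORM:-, EMIT:-] out:P4(v=0); bubbles=4
Total bubble-slots: 20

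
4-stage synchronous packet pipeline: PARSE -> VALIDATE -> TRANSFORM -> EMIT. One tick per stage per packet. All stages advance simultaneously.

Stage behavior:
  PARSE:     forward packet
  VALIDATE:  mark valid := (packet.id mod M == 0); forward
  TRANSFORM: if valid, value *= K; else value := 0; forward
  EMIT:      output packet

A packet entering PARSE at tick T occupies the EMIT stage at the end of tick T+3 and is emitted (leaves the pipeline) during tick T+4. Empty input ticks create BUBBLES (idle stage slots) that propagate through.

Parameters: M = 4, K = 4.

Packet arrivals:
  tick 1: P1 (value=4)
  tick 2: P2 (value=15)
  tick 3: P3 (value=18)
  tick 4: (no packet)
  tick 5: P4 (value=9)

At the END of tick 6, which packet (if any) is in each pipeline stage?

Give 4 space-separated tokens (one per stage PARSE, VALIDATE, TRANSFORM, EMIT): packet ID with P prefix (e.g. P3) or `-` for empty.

Tick 1: [PARSE:P1(v=4,ok=F), VALIDATE:-, TRANSFORM:-, EMIT:-] out:-; in:P1
Tick 2: [PARSE:P2(v=15,ok=F), VALIDATE:P1(v=4,ok=F), TRANSFORM:-, EMIT:-] out:-; in:P2
Tick 3: [PARSE:P3(v=18,ok=F), VALIDATE:P2(v=15,ok=F), TRANSFORM:P1(v=0,ok=F), EMIT:-] out:-; in:P3
Tick 4: [PARSE:-, VALIDATE:P3(v=18,ok=F), TRANSFORM:P2(v=0,ok=F), EMIT:P1(v=0,ok=F)] out:-; in:-
Tick 5: [PARSE:P4(v=9,ok=F), VALIDATE:-, TRANSFORM:P3(v=0,ok=F), EMIT:P2(v=0,ok=F)] out:P1(v=0); in:P4
Tick 6: [PARSE:-, VALIDATE:P4(v=9,ok=T), TRANSFORM:-, EMIT:P3(v=0,ok=F)] out:P2(v=0); in:-
At end of tick 6: ['-', 'P4', '-', 'P3']

Answer: - P4 - P3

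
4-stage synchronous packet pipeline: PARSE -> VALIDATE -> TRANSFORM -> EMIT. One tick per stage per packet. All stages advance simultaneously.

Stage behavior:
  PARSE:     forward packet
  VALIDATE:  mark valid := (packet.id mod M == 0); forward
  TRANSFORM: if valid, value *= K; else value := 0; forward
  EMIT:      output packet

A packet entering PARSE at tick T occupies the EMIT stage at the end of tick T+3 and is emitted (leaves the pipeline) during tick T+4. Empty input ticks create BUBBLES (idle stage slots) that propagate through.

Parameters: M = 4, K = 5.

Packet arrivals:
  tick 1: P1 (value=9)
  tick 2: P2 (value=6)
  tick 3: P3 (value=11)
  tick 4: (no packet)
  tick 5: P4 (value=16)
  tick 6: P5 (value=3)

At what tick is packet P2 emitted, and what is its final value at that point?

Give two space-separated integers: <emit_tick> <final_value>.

Answer: 6 0

Derivation:
Tick 1: [PARSE:P1(v=9,ok=F), VALIDATE:-, TRANSFORM:-, EMIT:-] out:-; in:P1
Tick 2: [PARSE:P2(v=6,ok=F), VALIDATE:P1(v=9,ok=F), TRANSFORM:-, EMIT:-] out:-; in:P2
Tick 3: [PARSE:P3(v=11,ok=F), VALIDATE:P2(v=6,ok=F), TRANSFORM:P1(v=0,ok=F), EMIT:-] out:-; in:P3
Tick 4: [PARSE:-, VALIDATE:P3(v=11,ok=F), TRANSFORM:P2(v=0,ok=F), EMIT:P1(v=0,ok=F)] out:-; in:-
Tick 5: [PARSE:P4(v=16,ok=F), VALIDATE:-, TRANSFORM:P3(v=0,ok=F), EMIT:P2(v=0,ok=F)] out:P1(v=0); in:P4
Tick 6: [PARSE:P5(v=3,ok=F), VALIDATE:P4(v=16,ok=T), TRANSFORM:-, EMIT:P3(v=0,ok=F)] out:P2(v=0); in:P5
Tick 7: [PARSE:-, VALIDATE:P5(v=3,ok=F), TRANSFORM:P4(v=80,ok=T), EMIT:-] out:P3(v=0); in:-
Tick 8: [PARSE:-, VALIDATE:-, TRANSFORM:P5(v=0,ok=F), EMIT:P4(v=80,ok=T)] out:-; in:-
Tick 9: [PARSE:-, VALIDATE:-, TRANSFORM:-, EMIT:P5(v=0,ok=F)] out:P4(v=80); in:-
Tick 10: [PARSE:-, VALIDATE:-, TRANSFORM:-, EMIT:-] out:P5(v=0); in:-
P2: arrives tick 2, valid=False (id=2, id%4=2), emit tick 6, final value 0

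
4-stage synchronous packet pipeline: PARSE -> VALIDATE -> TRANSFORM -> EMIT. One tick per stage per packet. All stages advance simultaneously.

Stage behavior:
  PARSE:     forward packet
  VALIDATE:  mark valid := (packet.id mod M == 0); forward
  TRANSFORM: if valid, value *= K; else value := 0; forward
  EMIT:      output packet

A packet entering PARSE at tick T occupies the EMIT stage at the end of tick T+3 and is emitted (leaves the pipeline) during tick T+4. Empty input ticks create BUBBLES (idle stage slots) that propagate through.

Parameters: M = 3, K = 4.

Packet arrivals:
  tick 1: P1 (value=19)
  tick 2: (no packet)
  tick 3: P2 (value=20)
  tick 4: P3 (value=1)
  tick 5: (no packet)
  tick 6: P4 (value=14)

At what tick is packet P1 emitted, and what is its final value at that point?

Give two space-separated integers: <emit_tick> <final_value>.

Tick 1: [PARSE:P1(v=19,ok=F), VALIDATE:-, TRANSFORM:-, EMIT:-] out:-; in:P1
Tick 2: [PARSE:-, VALIDATE:P1(v=19,ok=F), TRANSFORM:-, EMIT:-] out:-; in:-
Tick 3: [PARSE:P2(v=20,ok=F), VALIDATE:-, TRANSFORM:P1(v=0,ok=F), EMIT:-] out:-; in:P2
Tick 4: [PARSE:P3(v=1,ok=F), VALIDATE:P2(v=20,ok=F), TRANSFORM:-, EMIT:P1(v=0,ok=F)] out:-; in:P3
Tick 5: [PARSE:-, VALIDATE:P3(v=1,ok=T), TRANSFORM:P2(v=0,ok=F), EMIT:-] out:P1(v=0); in:-
Tick 6: [PARSE:P4(v=14,ok=F), VALIDATE:-, TRANSFORM:P3(v=4,ok=T), EMIT:P2(v=0,ok=F)] out:-; in:P4
Tick 7: [PARSE:-, VALIDATE:P4(v=14,ok=F), TRANSFORM:-, EMIT:P3(v=4,ok=T)] out:P2(v=0); in:-
Tick 8: [PARSE:-, VALIDATE:-, TRANSFORM:P4(v=0,ok=F), EMIT:-] out:P3(v=4); in:-
Tick 9: [PARSE:-, VALIDATE:-, TRANSFORM:-, EMIT:P4(v=0,ok=F)] out:-; in:-
Tick 10: [PARSE:-, VALIDATE:-, TRANSFORM:-, EMIT:-] out:P4(v=0); in:-
P1: arrives tick 1, valid=False (id=1, id%3=1), emit tick 5, final value 0

Answer: 5 0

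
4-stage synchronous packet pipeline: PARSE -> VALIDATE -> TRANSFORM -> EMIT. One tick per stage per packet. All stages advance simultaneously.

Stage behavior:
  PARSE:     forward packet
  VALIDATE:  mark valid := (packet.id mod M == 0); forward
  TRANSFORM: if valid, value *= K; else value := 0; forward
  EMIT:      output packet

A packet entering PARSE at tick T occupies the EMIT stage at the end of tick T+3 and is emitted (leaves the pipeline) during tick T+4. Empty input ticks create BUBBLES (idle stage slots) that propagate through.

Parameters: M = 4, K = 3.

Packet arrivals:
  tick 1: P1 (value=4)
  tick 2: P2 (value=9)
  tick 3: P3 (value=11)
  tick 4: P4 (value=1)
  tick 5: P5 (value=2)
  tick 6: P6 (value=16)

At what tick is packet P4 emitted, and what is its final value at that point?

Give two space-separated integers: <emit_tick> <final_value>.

Answer: 8 3

Derivation:
Tick 1: [PARSE:P1(v=4,ok=F), VALIDATE:-, TRANSFORM:-, EMIT:-] out:-; in:P1
Tick 2: [PARSE:P2(v=9,ok=F), VALIDATE:P1(v=4,ok=F), TRANSFORM:-, EMIT:-] out:-; in:P2
Tick 3: [PARSE:P3(v=11,ok=F), VALIDATE:P2(v=9,ok=F), TRANSFORM:P1(v=0,ok=F), EMIT:-] out:-; in:P3
Tick 4: [PARSE:P4(v=1,ok=F), VALIDATE:P3(v=11,ok=F), TRANSFORM:P2(v=0,ok=F), EMIT:P1(v=0,ok=F)] out:-; in:P4
Tick 5: [PARSE:P5(v=2,ok=F), VALIDATE:P4(v=1,ok=T), TRANSFORM:P3(v=0,ok=F), EMIT:P2(v=0,ok=F)] out:P1(v=0); in:P5
Tick 6: [PARSE:P6(v=16,ok=F), VALIDATE:P5(v=2,ok=F), TRANSFORM:P4(v=3,ok=T), EMIT:P3(v=0,ok=F)] out:P2(v=0); in:P6
Tick 7: [PARSE:-, VALIDATE:P6(v=16,ok=F), TRANSFORM:P5(v=0,ok=F), EMIT:P4(v=3,ok=T)] out:P3(v=0); in:-
Tick 8: [PARSE:-, VALIDATE:-, TRANSFORM:P6(v=0,ok=F), EMIT:P5(v=0,ok=F)] out:P4(v=3); in:-
Tick 9: [PARSE:-, VALIDATE:-, TRANSFORM:-, EMIT:P6(v=0,ok=F)] out:P5(v=0); in:-
Tick 10: [PARSE:-, VALIDATE:-, TRANSFORM:-, EMIT:-] out:P6(v=0); in:-
P4: arrives tick 4, valid=True (id=4, id%4=0), emit tick 8, final value 3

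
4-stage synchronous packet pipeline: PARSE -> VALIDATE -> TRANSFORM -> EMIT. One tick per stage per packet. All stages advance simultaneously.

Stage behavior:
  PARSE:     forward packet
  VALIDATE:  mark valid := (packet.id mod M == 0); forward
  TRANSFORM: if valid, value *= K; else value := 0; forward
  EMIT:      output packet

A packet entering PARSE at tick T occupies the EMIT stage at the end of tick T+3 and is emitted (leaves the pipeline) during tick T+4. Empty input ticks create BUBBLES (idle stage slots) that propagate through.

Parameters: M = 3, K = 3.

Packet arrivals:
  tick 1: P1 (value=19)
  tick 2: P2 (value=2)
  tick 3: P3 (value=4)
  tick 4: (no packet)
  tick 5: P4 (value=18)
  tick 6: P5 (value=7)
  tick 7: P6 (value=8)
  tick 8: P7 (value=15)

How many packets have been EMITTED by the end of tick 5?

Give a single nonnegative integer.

Tick 1: [PARSE:P1(v=19,ok=F), VALIDATE:-, TRANSFORM:-, EMIT:-] out:-; in:P1
Tick 2: [PARSE:P2(v=2,ok=F), VALIDATE:P1(v=19,ok=F), TRANSFORM:-, EMIT:-] out:-; in:P2
Tick 3: [PARSE:P3(v=4,ok=F), VALIDATE:P2(v=2,ok=F), TRANSFORM:P1(v=0,ok=F), EMIT:-] out:-; in:P3
Tick 4: [PARSE:-, VALIDATE:P3(v=4,ok=T), TRANSFORM:P2(v=0,ok=F), EMIT:P1(v=0,ok=F)] out:-; in:-
Tick 5: [PARSE:P4(v=18,ok=F), VALIDATE:-, TRANSFORM:P3(v=12,ok=T), EMIT:P2(v=0,ok=F)] out:P1(v=0); in:P4
Emitted by tick 5: ['P1']

Answer: 1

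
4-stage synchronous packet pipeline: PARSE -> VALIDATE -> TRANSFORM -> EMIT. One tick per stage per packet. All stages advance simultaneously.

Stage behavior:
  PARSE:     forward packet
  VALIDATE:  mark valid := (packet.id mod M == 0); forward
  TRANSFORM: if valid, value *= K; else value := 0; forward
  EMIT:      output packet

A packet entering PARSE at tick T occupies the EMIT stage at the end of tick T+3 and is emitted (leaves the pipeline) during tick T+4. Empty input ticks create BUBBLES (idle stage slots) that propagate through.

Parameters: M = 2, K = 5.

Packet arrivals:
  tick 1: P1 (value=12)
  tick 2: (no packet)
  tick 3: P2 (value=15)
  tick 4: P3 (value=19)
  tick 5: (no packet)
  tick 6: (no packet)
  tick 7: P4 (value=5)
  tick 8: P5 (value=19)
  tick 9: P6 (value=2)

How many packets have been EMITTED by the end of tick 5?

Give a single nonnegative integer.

Answer: 1

Derivation:
Tick 1: [PARSE:P1(v=12,ok=F), VALIDATE:-, TRANSFORM:-, EMIT:-] out:-; in:P1
Tick 2: [PARSE:-, VALIDATE:P1(v=12,ok=F), TRANSFORM:-, EMIT:-] out:-; in:-
Tick 3: [PARSE:P2(v=15,ok=F), VALIDATE:-, TRANSFORM:P1(v=0,ok=F), EMIT:-] out:-; in:P2
Tick 4: [PARSE:P3(v=19,ok=F), VALIDATE:P2(v=15,ok=T), TRANSFORM:-, EMIT:P1(v=0,ok=F)] out:-; in:P3
Tick 5: [PARSE:-, VALIDATE:P3(v=19,ok=F), TRANSFORM:P2(v=75,ok=T), EMIT:-] out:P1(v=0); in:-
Emitted by tick 5: ['P1']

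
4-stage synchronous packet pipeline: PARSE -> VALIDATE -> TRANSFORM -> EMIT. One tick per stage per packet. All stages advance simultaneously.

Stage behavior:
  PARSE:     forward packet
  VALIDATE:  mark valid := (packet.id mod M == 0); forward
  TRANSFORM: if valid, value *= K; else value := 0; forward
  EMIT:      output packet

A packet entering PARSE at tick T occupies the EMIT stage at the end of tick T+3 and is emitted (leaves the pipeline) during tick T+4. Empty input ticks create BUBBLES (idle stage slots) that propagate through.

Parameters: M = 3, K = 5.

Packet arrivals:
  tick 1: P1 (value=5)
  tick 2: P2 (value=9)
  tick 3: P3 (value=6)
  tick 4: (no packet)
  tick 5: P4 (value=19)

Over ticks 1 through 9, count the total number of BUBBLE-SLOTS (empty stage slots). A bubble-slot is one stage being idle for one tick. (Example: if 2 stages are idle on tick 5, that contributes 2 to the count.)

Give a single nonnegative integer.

Tick 1: [PARSE:P1(v=5,ok=F), VALIDATE:-, TRANSFORM:-, EMIT:-] out:-; bubbles=3
Tick 2: [PARSE:P2(v=9,ok=F), VALIDATE:P1(v=5,ok=F), TRANSFORM:-, EMIT:-] out:-; bubbles=2
Tick 3: [PARSE:P3(v=6,ok=F), VALIDATE:P2(v=9,ok=F), TRANSFORM:P1(v=0,ok=F), EMIT:-] out:-; bubbles=1
Tick 4: [PARSE:-, VALIDATE:P3(v=6,ok=T), TRANSFORM:P2(v=0,ok=F), EMIT:P1(v=0,ok=F)] out:-; bubbles=1
Tick 5: [PARSE:P4(v=19,ok=F), VALIDATE:-, TRANSFORM:P3(v=30,ok=T), EMIT:P2(v=0,ok=F)] out:P1(v=0); bubbles=1
Tick 6: [PARSE:-, VALIDATE:P4(v=19,ok=F), TRANSFORM:-, EMIT:P3(v=30,ok=T)] out:P2(v=0); bubbles=2
Tick 7: [PARSE:-, VALIDATE:-, TRANSFORM:P4(v=0,ok=F), EMIT:-] out:P3(v=30); bubbles=3
Tick 8: [PARSE:-, VALIDATE:-, TRANSFORM:-, EMIT:P4(v=0,ok=F)] out:-; bubbles=3
Tick 9: [PARSE:-, VALIDATE:-, TRANSFORM:-, EMIT:-] out:P4(v=0); bubbles=4
Total bubble-slots: 20

Answer: 20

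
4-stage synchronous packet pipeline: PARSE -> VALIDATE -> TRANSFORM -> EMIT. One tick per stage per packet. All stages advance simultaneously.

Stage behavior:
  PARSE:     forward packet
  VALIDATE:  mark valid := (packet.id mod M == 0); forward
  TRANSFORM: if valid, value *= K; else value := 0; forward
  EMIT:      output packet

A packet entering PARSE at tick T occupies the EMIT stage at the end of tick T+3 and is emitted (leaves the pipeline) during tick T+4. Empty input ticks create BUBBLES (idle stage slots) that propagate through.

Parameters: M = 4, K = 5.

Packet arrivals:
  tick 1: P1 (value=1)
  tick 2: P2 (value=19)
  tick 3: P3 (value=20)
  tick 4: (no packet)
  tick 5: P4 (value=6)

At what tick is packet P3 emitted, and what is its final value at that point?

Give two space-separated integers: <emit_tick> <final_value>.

Answer: 7 0

Derivation:
Tick 1: [PARSE:P1(v=1,ok=F), VALIDATE:-, TRANSFORM:-, EMIT:-] out:-; in:P1
Tick 2: [PARSE:P2(v=19,ok=F), VALIDATE:P1(v=1,ok=F), TRANSFORM:-, EMIT:-] out:-; in:P2
Tick 3: [PARSE:P3(v=20,ok=F), VALIDATE:P2(v=19,ok=F), TRANSFORM:P1(v=0,ok=F), EMIT:-] out:-; in:P3
Tick 4: [PARSE:-, VALIDATE:P3(v=20,ok=F), TRANSFORM:P2(v=0,ok=F), EMIT:P1(v=0,ok=F)] out:-; in:-
Tick 5: [PARSE:P4(v=6,ok=F), VALIDATE:-, TRANSFORM:P3(v=0,ok=F), EMIT:P2(v=0,ok=F)] out:P1(v=0); in:P4
Tick 6: [PARSE:-, VALIDATE:P4(v=6,ok=T), TRANSFORM:-, EMIT:P3(v=0,ok=F)] out:P2(v=0); in:-
Tick 7: [PARSE:-, VALIDATE:-, TRANSFORM:P4(v=30,ok=T), EMIT:-] out:P3(v=0); in:-
Tick 8: [PARSE:-, VALIDATE:-, TRANSFORM:-, EMIT:P4(v=30,ok=T)] out:-; in:-
Tick 9: [PARSE:-, VALIDATE:-, TRANSFORM:-, EMIT:-] out:P4(v=30); in:-
P3: arrives tick 3, valid=False (id=3, id%4=3), emit tick 7, final value 0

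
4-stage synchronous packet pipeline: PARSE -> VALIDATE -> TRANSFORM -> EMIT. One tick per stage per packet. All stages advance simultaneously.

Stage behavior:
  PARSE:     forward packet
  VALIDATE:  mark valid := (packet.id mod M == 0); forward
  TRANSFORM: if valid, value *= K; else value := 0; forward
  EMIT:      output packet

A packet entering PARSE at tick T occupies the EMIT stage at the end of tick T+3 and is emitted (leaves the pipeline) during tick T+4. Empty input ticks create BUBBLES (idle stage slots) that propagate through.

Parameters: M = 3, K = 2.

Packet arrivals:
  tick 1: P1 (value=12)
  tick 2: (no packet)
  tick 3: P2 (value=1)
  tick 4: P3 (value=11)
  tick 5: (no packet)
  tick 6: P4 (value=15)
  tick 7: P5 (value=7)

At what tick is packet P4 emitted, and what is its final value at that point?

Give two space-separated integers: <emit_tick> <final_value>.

Tick 1: [PARSE:P1(v=12,ok=F), VALIDATE:-, TRANSFORM:-, EMIT:-] out:-; in:P1
Tick 2: [PARSE:-, VALIDATE:P1(v=12,ok=F), TRANSFORM:-, EMIT:-] out:-; in:-
Tick 3: [PARSE:P2(v=1,ok=F), VALIDATE:-, TRANSFORM:P1(v=0,ok=F), EMIT:-] out:-; in:P2
Tick 4: [PARSE:P3(v=11,ok=F), VALIDATE:P2(v=1,ok=F), TRANSFORM:-, EMIT:P1(v=0,ok=F)] out:-; in:P3
Tick 5: [PARSE:-, VALIDATE:P3(v=11,ok=T), TRANSFORM:P2(v=0,ok=F), EMIT:-] out:P1(v=0); in:-
Tick 6: [PARSE:P4(v=15,ok=F), VALIDATE:-, TRANSFORM:P3(v=22,ok=T), EMIT:P2(v=0,ok=F)] out:-; in:P4
Tick 7: [PARSE:P5(v=7,ok=F), VALIDATE:P4(v=15,ok=F), TRANSFORM:-, EMIT:P3(v=22,ok=T)] out:P2(v=0); in:P5
Tick 8: [PARSE:-, VALIDATE:P5(v=7,ok=F), TRANSFORM:P4(v=0,ok=F), EMIT:-] out:P3(v=22); in:-
Tick 9: [PARSE:-, VALIDATE:-, TRANSFORM:P5(v=0,ok=F), EMIT:P4(v=0,ok=F)] out:-; in:-
Tick 10: [PARSE:-, VALIDATE:-, TRANSFORM:-, EMIT:P5(v=0,ok=F)] out:P4(v=0); in:-
Tick 11: [PARSE:-, VALIDATE:-, TRANSFORM:-, EMIT:-] out:P5(v=0); in:-
P4: arrives tick 6, valid=False (id=4, id%3=1), emit tick 10, final value 0

Answer: 10 0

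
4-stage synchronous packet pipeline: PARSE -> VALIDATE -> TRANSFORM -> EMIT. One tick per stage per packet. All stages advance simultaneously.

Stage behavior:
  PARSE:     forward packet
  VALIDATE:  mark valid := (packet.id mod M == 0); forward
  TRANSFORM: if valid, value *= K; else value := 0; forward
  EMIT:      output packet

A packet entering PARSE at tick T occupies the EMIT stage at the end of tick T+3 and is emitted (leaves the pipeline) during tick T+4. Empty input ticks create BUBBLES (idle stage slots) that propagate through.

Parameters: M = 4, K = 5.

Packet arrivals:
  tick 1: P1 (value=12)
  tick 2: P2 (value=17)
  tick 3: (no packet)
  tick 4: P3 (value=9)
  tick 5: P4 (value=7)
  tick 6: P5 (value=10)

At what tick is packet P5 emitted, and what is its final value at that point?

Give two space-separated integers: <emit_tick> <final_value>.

Answer: 10 0

Derivation:
Tick 1: [PARSE:P1(v=12,ok=F), VALIDATE:-, TRANSFORM:-, EMIT:-] out:-; in:P1
Tick 2: [PARSE:P2(v=17,ok=F), VALIDATE:P1(v=12,ok=F), TRANSFORM:-, EMIT:-] out:-; in:P2
Tick 3: [PARSE:-, VALIDATE:P2(v=17,ok=F), TRANSFORM:P1(v=0,ok=F), EMIT:-] out:-; in:-
Tick 4: [PARSE:P3(v=9,ok=F), VALIDATE:-, TRANSFORM:P2(v=0,ok=F), EMIT:P1(v=0,ok=F)] out:-; in:P3
Tick 5: [PARSE:P4(v=7,ok=F), VALIDATE:P3(v=9,ok=F), TRANSFORM:-, EMIT:P2(v=0,ok=F)] out:P1(v=0); in:P4
Tick 6: [PARSE:P5(v=10,ok=F), VALIDATE:P4(v=7,ok=T), TRANSFORM:P3(v=0,ok=F), EMIT:-] out:P2(v=0); in:P5
Tick 7: [PARSE:-, VALIDATE:P5(v=10,ok=F), TRANSFORM:P4(v=35,ok=T), EMIT:P3(v=0,ok=F)] out:-; in:-
Tick 8: [PARSE:-, VALIDATE:-, TRANSFORM:P5(v=0,ok=F), EMIT:P4(v=35,ok=T)] out:P3(v=0); in:-
Tick 9: [PARSE:-, VALIDATE:-, TRANSFORM:-, EMIT:P5(v=0,ok=F)] out:P4(v=35); in:-
Tick 10: [PARSE:-, VALIDATE:-, TRANSFORM:-, EMIT:-] out:P5(v=0); in:-
P5: arrives tick 6, valid=False (id=5, id%4=1), emit tick 10, final value 0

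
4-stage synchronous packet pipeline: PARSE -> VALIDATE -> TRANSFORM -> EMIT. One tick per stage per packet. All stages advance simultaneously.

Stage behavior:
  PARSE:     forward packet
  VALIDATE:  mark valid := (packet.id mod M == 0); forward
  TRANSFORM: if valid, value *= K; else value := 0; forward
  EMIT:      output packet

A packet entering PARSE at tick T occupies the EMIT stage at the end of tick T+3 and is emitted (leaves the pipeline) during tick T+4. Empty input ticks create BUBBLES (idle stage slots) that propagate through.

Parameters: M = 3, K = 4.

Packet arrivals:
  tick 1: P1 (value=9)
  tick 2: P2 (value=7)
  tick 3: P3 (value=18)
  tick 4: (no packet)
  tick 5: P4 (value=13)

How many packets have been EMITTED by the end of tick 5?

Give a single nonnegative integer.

Tick 1: [PARSE:P1(v=9,ok=F), VALIDATE:-, TRANSFORM:-, EMIT:-] out:-; in:P1
Tick 2: [PARSE:P2(v=7,ok=F), VALIDATE:P1(v=9,ok=F), TRANSFORM:-, EMIT:-] out:-; in:P2
Tick 3: [PARSE:P3(v=18,ok=F), VALIDATE:P2(v=7,ok=F), TRANSFORM:P1(v=0,ok=F), EMIT:-] out:-; in:P3
Tick 4: [PARSE:-, VALIDATE:P3(v=18,ok=T), TRANSFORM:P2(v=0,ok=F), EMIT:P1(v=0,ok=F)] out:-; in:-
Tick 5: [PARSE:P4(v=13,ok=F), VALIDATE:-, TRANSFORM:P3(v=72,ok=T), EMIT:P2(v=0,ok=F)] out:P1(v=0); in:P4
Emitted by tick 5: ['P1']

Answer: 1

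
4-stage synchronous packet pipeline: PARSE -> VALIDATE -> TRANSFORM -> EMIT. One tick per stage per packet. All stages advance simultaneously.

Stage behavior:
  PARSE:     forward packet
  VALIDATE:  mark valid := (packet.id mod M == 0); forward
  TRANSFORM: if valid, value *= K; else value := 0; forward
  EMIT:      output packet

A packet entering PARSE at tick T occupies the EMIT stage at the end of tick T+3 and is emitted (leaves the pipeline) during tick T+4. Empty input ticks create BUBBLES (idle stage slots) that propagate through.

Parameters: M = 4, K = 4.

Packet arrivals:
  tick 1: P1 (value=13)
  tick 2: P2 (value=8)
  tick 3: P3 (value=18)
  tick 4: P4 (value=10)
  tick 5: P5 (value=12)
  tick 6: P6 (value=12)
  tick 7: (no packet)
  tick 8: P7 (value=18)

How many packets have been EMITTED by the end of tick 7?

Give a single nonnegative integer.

Tick 1: [PARSE:P1(v=13,ok=F), VALIDATE:-, TRANSFORM:-, EMIT:-] out:-; in:P1
Tick 2: [PARSE:P2(v=8,ok=F), VALIDATE:P1(v=13,ok=F), TRANSFORM:-, EMIT:-] out:-; in:P2
Tick 3: [PARSE:P3(v=18,ok=F), VALIDATE:P2(v=8,ok=F), TRANSFORM:P1(v=0,ok=F), EMIT:-] out:-; in:P3
Tick 4: [PARSE:P4(v=10,ok=F), VALIDATE:P3(v=18,ok=F), TRANSFORM:P2(v=0,ok=F), EMIT:P1(v=0,ok=F)] out:-; in:P4
Tick 5: [PARSE:P5(v=12,ok=F), VALIDATE:P4(v=10,ok=T), TRANSFORM:P3(v=0,ok=F), EMIT:P2(v=0,ok=F)] out:P1(v=0); in:P5
Tick 6: [PARSE:P6(v=12,ok=F), VALIDATE:P5(v=12,ok=F), TRANSFORM:P4(v=40,ok=T), EMIT:P3(v=0,ok=F)] out:P2(v=0); in:P6
Tick 7: [PARSE:-, VALIDATE:P6(v=12,ok=F), TRANSFORM:P5(v=0,ok=F), EMIT:P4(v=40,ok=T)] out:P3(v=0); in:-
Emitted by tick 7: ['P1', 'P2', 'P3']

Answer: 3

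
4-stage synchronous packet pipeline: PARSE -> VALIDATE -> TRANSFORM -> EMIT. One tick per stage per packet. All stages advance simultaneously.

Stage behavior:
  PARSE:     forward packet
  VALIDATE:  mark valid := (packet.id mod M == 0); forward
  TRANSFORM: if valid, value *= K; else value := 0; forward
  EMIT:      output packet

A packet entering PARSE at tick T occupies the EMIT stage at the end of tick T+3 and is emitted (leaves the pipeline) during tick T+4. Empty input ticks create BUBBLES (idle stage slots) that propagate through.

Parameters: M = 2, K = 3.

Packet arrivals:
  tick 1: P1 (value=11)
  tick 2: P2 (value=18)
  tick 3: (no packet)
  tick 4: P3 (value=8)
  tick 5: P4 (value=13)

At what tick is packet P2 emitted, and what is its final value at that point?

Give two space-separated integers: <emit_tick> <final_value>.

Tick 1: [PARSE:P1(v=11,ok=F), VALIDATE:-, TRANSFORM:-, EMIT:-] out:-; in:P1
Tick 2: [PARSE:P2(v=18,ok=F), VALIDATE:P1(v=11,ok=F), TRANSFORM:-, EMIT:-] out:-; in:P2
Tick 3: [PARSE:-, VALIDATE:P2(v=18,ok=T), TRANSFORM:P1(v=0,ok=F), EMIT:-] out:-; in:-
Tick 4: [PARSE:P3(v=8,ok=F), VALIDATE:-, TRANSFORM:P2(v=54,ok=T), EMIT:P1(v=0,ok=F)] out:-; in:P3
Tick 5: [PARSE:P4(v=13,ok=F), VALIDATE:P3(v=8,ok=F), TRANSFORM:-, EMIT:P2(v=54,ok=T)] out:P1(v=0); in:P4
Tick 6: [PARSE:-, VALIDATE:P4(v=13,ok=T), TRANSFORM:P3(v=0,ok=F), EMIT:-] out:P2(v=54); in:-
Tick 7: [PARSE:-, VALIDATE:-, TRANSFORM:P4(v=39,ok=T), EMIT:P3(v=0,ok=F)] out:-; in:-
Tick 8: [PARSE:-, VALIDATE:-, TRANSFORM:-, EMIT:P4(v=39,ok=T)] out:P3(v=0); in:-
Tick 9: [PARSE:-, VALIDATE:-, TRANSFORM:-, EMIT:-] out:P4(v=39); in:-
P2: arrives tick 2, valid=True (id=2, id%2=0), emit tick 6, final value 54

Answer: 6 54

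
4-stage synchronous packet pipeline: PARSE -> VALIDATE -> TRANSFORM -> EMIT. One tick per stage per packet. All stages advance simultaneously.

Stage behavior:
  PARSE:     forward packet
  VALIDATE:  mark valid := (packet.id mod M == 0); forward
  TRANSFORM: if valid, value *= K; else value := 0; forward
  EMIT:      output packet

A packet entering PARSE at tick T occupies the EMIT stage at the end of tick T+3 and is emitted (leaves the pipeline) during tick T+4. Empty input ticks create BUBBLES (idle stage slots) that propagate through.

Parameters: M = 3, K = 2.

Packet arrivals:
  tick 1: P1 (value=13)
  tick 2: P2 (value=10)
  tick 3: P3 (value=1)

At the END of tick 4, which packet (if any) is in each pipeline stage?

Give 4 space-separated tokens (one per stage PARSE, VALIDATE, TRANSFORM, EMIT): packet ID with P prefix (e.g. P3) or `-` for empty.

Tick 1: [PARSE:P1(v=13,ok=F), VALIDATE:-, TRANSFORM:-, EMIT:-] out:-; in:P1
Tick 2: [PARSE:P2(v=10,ok=F), VALIDATE:P1(v=13,ok=F), TRANSFORM:-, EMIT:-] out:-; in:P2
Tick 3: [PARSE:P3(v=1,ok=F), VALIDATE:P2(v=10,ok=F), TRANSFORM:P1(v=0,ok=F), EMIT:-] out:-; in:P3
Tick 4: [PARSE:-, VALIDATE:P3(v=1,ok=T), TRANSFORM:P2(v=0,ok=F), EMIT:P1(v=0,ok=F)] out:-; in:-
At end of tick 4: ['-', 'P3', 'P2', 'P1']

Answer: - P3 P2 P1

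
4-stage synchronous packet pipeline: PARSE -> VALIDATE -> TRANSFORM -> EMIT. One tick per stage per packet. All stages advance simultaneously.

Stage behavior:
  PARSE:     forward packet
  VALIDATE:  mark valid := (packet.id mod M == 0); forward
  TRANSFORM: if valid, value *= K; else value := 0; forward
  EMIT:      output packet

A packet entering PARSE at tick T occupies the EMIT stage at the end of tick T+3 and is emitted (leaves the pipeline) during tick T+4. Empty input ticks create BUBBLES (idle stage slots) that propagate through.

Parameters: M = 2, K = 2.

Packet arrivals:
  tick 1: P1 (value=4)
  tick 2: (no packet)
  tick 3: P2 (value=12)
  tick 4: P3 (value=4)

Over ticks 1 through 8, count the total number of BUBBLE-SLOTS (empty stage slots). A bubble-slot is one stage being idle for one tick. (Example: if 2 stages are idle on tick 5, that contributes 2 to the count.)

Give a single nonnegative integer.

Tick 1: [PARSE:P1(v=4,ok=F), VALIDATE:-, TRANSFORM:-, EMIT:-] out:-; bubbles=3
Tick 2: [PARSE:-, VALIDATE:P1(v=4,ok=F), TRANSFORM:-, EMIT:-] out:-; bubbles=3
Tick 3: [PARSE:P2(v=12,ok=F), VALIDATE:-, TRANSFORM:P1(v=0,ok=F), EMIT:-] out:-; bubbles=2
Tick 4: [PARSE:P3(v=4,ok=F), VALIDATE:P2(v=12,ok=T), TRANSFORM:-, EMIT:P1(v=0,ok=F)] out:-; bubbles=1
Tick 5: [PARSE:-, VALIDATE:P3(v=4,ok=F), TRANSFORM:P2(v=24,ok=T), EMIT:-] out:P1(v=0); bubbles=2
Tick 6: [PARSE:-, VALIDATE:-, TRANSFORM:P3(v=0,ok=F), EMIT:P2(v=24,ok=T)] out:-; bubbles=2
Tick 7: [PARSE:-, VALIDATE:-, TRANSFORM:-, EMIT:P3(v=0,ok=F)] out:P2(v=24); bubbles=3
Tick 8: [PARSE:-, VALIDATE:-, TRANSFORM:-, EMIT:-] out:P3(v=0); bubbles=4
Total bubble-slots: 20

Answer: 20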